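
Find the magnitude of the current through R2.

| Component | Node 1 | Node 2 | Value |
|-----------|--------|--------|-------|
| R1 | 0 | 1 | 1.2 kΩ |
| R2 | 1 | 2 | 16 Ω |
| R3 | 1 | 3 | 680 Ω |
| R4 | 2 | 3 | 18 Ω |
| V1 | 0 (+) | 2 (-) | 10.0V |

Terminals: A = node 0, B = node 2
Nodal analysis, taking node 2 as the 0 V reference.
Source V1 fixes V_0 = 10 V.
KCL at each unknown node (sum of currents leaving = 0; resistances in Ω):
  Node 1: (V_1 - 10)/1200 + (V_1 - 0)/16 + (V_1 - V_3)/680 = 0
  Node 3: (V_3 - V_1)/680 + (V_3 - 0)/18 = 0
Collecting terms (coefficients in siemens):
  0.0648·V_1 - 0.001471·V_3 = 0.008333
  0.05703·V_3 - 0.001471·V_1 = 0
Determinant D = (0.0648)(0.05703) - (-0.001471)(-0.001471) = 0.003693
V_1 = [(0.008333)(0.05703) - (-0.001471)(0)]/D = 0.1287 V
V_3 = [(0.0648)(0) - (0.008333)(-0.001471)]/D = 0.003318 V
I_R2 = (V_1 - V_2)/R2 = (0.1287 - 0)/16 = 0.008042 A
|I_R2| = 0.008042 A

Final answer: |I_R2| = 0.008042 A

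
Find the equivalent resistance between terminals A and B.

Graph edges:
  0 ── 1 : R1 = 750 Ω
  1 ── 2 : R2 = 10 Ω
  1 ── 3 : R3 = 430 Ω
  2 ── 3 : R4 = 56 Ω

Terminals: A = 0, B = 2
Reduce the network between node 0 (A) and node 2 (B) by series/parallel combination:
  Rs1 = R3 + R4 (series, joined only at node 3) = 430 + 56 = 486 Ω
  Rp1 = R2 ‖ Rs1 (parallel, both between nodes 1 and 2) = 1/(1/10 + 1/486) = 9.798 Ω
  Rs2 = R1 + Rp1 (series, joined only at node 1) = 750 + 9.798 = 759.8 Ω
R_eq = 759.8 Ω

Final answer: 759.8 Ω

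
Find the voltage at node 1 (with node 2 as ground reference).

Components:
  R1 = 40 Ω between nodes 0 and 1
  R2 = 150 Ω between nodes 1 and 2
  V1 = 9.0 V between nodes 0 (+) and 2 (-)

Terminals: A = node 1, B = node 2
Nodal analysis, taking node 2 as the 0 V reference.
Source V1 fixes V_0 = 9 V.
KCL at each unknown node (sum of currents leaving = 0; resistances in Ω):
  Node 1: (V_1 - 9)/40 + (V_1 - 0)/150 = 0
Collecting terms: 0.03167 × V_1 = 0.225  =>  V_1 = 7.105 V
The requested potential is V_1 = 7.105 V.

Final answer: V_1 = 7.105 V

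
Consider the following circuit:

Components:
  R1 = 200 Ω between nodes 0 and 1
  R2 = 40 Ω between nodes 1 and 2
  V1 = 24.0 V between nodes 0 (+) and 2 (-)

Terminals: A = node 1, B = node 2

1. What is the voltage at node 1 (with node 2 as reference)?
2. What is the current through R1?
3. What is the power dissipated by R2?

Nodal analysis, taking node 2 as the 0 V reference.
Source V1 fixes V_0 = 24 V.
KCL at each unknown node (sum of currents leaving = 0; resistances in Ω):
  Node 1: (V_1 - 24)/200 + (V_1 - 0)/40 = 0
Collecting terms: 0.03 × V_1 = 0.12  =>  V_1 = 4 V
Part 1:
  Read off the nodal solution: V_1 = 4 V
Part 2:
  I_R1 = (V_0 - V_1)/R1 = (24 - 4)/200 = 0.1 A
  Magnitude: I_R1 = 0.1 A
Part 3:
  I_R2 = (V_1 - V_2)/R2 = (4 - 0)/40 = 0.1 A
  P_R2 = I_R2² × R2 = (0.1)² × 40 = 0.4 W

Final answers:
1. V_1 = 4 V
2. I_R1 = 0.1 A
3. P_R2 = 0.4 W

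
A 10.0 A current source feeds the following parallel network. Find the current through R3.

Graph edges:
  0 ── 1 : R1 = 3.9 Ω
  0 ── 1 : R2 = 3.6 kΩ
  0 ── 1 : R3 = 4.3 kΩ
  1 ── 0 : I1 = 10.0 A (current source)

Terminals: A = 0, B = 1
All resistors sit directly between nodes 0 and 1, so they are in parallel and share one voltage V; the full source current 10 A splits among them.
1/R_par = 1/3.9 + 1/3600 + 1/4300 = 0.2569 S  =>  R_par = 3.892 Ω
V = I × R_par = 10 × 3.892 = 38.92 V
I_R3 = V/R3 = 38.92/4300 = 0.009052 A

Final answer: 0.009052 A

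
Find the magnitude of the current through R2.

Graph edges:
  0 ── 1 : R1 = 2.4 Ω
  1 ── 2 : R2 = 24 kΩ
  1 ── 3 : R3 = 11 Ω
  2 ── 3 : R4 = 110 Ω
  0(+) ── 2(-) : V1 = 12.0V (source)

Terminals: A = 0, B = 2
Nodal analysis, taking node 2 as the 0 V reference.
Source V1 fixes V_0 = 12 V.
KCL at each unknown node (sum of currents leaving = 0; resistances in Ω):
  Node 1: (V_1 - 12)/2.4 + (V_1 - 0)/24000 + (V_1 - V_3)/11 = 0
  Node 3: (V_3 - V_1)/11 + (V_3 - 0)/110 = 0
Collecting terms (coefficients in siemens):
  0.5076·V_1 - 0.09091·V_3 = 5
  0.1·V_3 - 0.09091·V_1 = 0
Determinant D = (0.5076)(0.1) - (-0.09091)(-0.09091) = 0.0425
V_1 = [(5)(0.1) - (-0.09091)(0)]/D = 11.77 V
V_3 = [(0.5076)(0) - (5)(-0.09091)]/D = 10.7 V
I_R2 = (V_1 - V_2)/R2 = (11.77 - 0)/24000 = 0.0004902 A
|I_R2| = 0.0004902 A

Final answer: |I_R2| = 0.0004902 A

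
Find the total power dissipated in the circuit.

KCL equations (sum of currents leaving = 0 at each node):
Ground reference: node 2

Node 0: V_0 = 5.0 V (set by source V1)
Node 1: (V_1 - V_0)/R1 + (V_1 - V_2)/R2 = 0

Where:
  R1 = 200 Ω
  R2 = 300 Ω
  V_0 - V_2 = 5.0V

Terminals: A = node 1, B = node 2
Nodal analysis, taking node 2 as the 0 V reference.
Source V1 fixes V_0 = 5 V.
KCL at each unknown node (sum of currents leaving = 0; resistances in Ω):
  Node 1: (V_1 - 5)/200 + (V_1 - 0)/300 = 0
Collecting terms: 0.008333 × V_1 = 0.025  =>  V_1 = 3 V
Power in each resistor, P = (ΔV)²/R:
  P_R1 = (5 - 3)²/200 = 0.02 W
  P_R2 = (3 - 0)²/300 = 0.03 W
P_total = P_R1 + P_R2 = 0.05 W

Final answer: 0.05 W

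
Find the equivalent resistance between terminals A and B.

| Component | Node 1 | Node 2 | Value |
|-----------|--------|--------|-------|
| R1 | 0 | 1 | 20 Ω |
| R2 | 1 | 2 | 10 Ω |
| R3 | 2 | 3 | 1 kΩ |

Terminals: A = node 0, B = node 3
Reduce the network between node 0 (A) and node 3 (B) by series/parallel combination:
  Rs1 = R1 + R2 (series, joined only at node 1) = 20 + 10 = 30 Ω
  Rs2 = R3 + Rs1 (series, joined only at node 2) = 1000 + 30 = 1030 Ω
R_eq = 1.03 kΩ

Final answer: 1.03 kΩ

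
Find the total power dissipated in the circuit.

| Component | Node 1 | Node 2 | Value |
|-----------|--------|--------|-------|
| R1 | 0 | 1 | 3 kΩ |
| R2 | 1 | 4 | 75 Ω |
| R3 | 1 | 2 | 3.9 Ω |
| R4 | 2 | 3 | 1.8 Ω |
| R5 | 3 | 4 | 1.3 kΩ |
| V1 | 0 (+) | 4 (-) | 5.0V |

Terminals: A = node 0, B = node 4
Nodal analysis, taking node 4 as the 0 V reference.
Source V1 fixes V_0 = 5 V.
KCL at each unknown node (sum of currents leaving = 0; resistances in Ω):
  Node 1: (V_1 - 5)/3000 + (V_1 - 0)/75 + (V_1 - V_2)/3.9 = 0
  Node 2: (V_2 - V_1)/3.9 + (V_2 - V_3)/1.8 = 0
  Node 3: (V_3 - V_2)/1.8 + (V_3 - 0)/1300 = 0
Collecting terms (coefficients in siemens):
  0.2701·V_1 - 0.2564·V_2 = 0.001667
  0.812·V_2 - 0.2564·V_1 - 0.5556·V_3 = 0
  0.5563·V_3 - 0.5556·V_2 = 0
Solving these 3 simultaneous equations (Gaussian elimination) gives:
  V_1 = 0.1155 V, V_2 = 0.1151 V, V_3 = 0.115 V
Power in each resistor, P = (ΔV)²/R:
  P_R1 = (5 - 0.1155)²/3000 = 0.007953 W
  P_R2 = (0.1155 - 0)²/75 = 0.0001778 W
  P_R3 = (0.1155 - 0.1151)²/3.9 = 0.00000003051 W
  P_R4 = (0.1151 - 0.115)²/1.8 = 0.00000001408 W
  P_R5 = (0.115 - 0)²/1300 = 0.00001017 W
P_total = P_R1 + P_R2 + P_R3 + P_R4 + P_R5 = 0.008141 W

Final answer: 0.008141 W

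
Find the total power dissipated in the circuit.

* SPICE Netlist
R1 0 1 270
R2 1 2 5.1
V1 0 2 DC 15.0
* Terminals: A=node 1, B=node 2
Nodal analysis, taking node 2 as the 0 V reference.
Source V1 fixes V_0 = 15 V.
KCL at each unknown node (sum of currents leaving = 0; resistances in Ω):
  Node 1: (V_1 - 15)/270 + (V_1 - 0)/5.1 = 0
Collecting terms: 0.1998 × V_1 = 0.05556  =>  V_1 = 0.2781 V
Power in each resistor, P = (ΔV)²/R:
  P_R1 = (15 - 0.2781)²/270 = 0.8027 W
  P_R2 = (0.2781 - 0)²/5.1 = 0.01516 W
P_total = P_R1 + P_R2 = 0.8179 W

Final answer: 0.8179 W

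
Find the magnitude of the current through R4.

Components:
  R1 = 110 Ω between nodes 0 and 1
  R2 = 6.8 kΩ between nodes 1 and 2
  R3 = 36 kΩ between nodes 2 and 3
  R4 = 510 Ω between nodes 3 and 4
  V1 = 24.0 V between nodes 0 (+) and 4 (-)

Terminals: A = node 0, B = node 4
Nodal analysis, taking node 4 as the 0 V reference.
Source V1 fixes V_0 = 24 V.
KCL at each unknown node (sum of currents leaving = 0; resistances in Ω):
  Node 1: (V_1 - 24)/110 + (V_1 - V_2)/6800 = 0
  Node 2: (V_2 - V_1)/6800 + (V_2 - V_3)/36000 = 0
  Node 3: (V_3 - V_2)/36000 + (V_3 - 0)/510 = 0
Collecting terms (coefficients in siemens):
  0.009238·V_1 - 0.0001471·V_2 = 0.2182
  0.0001748·V_2 - 0.0001471·V_1 - 0.00002778·V_3 = 0
  0.001989·V_3 - 0.00002778·V_2 = 0
Solving these 3 simultaneous equations (Gaussian elimination) gives:
  V_1 = 23.94 V, V_2 = 20.18 V, V_3 = 0.2819 V
I_R4 = (V_3 - V_4)/R4 = (0.2819 - 0)/510 = 0.0005527 A
|I_R4| = 0.0005527 A

Final answer: |I_R4| = 0.0005527 A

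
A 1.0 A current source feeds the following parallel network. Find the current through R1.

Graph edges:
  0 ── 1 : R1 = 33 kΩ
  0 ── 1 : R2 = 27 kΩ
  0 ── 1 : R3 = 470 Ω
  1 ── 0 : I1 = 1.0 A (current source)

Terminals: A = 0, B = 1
All resistors sit directly between nodes 0 and 1, so they are in parallel and share one voltage V; the full source current 1 A splits among them.
1/R_par = 1/33000 + 1/27000 + 1/470 = 0.002195 S  =>  R_par = 455.6 Ω
V = I × R_par = 1 × 455.6 = 455.6 V
I_R1 = V/R1 = 455.6/33000 = 0.01381 A

Final answer: 0.01381 A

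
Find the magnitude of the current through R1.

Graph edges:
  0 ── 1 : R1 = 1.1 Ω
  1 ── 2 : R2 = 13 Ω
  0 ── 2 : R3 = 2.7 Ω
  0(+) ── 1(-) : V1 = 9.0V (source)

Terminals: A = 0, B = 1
Nodal analysis, taking node 1 as the 0 V reference.
Source V1 fixes V_0 = 9 V.
KCL at each unknown node (sum of currents leaving = 0; resistances in Ω):
  Node 2: (V_2 - 0)/13 + (V_2 - 9)/2.7 = 0
Collecting terms: 0.4473 × V_2 = 3.333  =>  V_2 = 7.452 V
I_R1 = (V_0 - V_1)/R1 = (9 - 0)/1.1 = 8.182 A
|I_R1| = 8.182 A

Final answer: |I_R1| = 8.182 A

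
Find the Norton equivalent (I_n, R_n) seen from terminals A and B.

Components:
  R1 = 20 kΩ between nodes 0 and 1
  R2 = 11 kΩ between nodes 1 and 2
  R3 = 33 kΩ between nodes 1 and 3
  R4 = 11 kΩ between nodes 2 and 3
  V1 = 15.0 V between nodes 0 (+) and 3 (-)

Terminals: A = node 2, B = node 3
Find the Thévenin equivalent first; then I_n = V_th/R_th and R_n = R_th.
Step 1 — V_th is the open-circuit voltage V_A - V_B (nothing connected across the terminals).
Nodal analysis, taking node 3 as the 0 V reference.
Source V1 fixes V_0 = 15 V.
KCL at each unknown node (sum of currents leaving = 0; resistances in Ω):
  Node 1: (V_1 - 15)/20000 + (V_1 - V_2)/11000 + (V_1 - 0)/33000 = 0
  Node 2: (V_2 - V_1)/11000 + (V_2 - 0)/11000 = 0
Collecting terms (coefficients in siemens):
  0.0001712·V_1 - 0.00009091·V_2 = 0.00075
  0.0001818·V_2 - 0.00009091·V_1 = 0
Determinant D = (0.0001712)(0.0001818) - (-0.00009091)(-0.00009091) = 0.00000002287
V_1 = [(0.00075)(0.0001818) - (-0.00009091)(0)]/D = 5.964 V
V_2 = [(0.0001712)(0) - (0.00075)(-0.00009091)]/D = 2.982 V
V_th = V_2 - V_3 = 2.982 - 0 = 2.982 V
Step 2 — R_th: zero the source — replace V1 by a short circuit (node 3 merges into node 0) — and find the resistance seen between A (node 2) and B (node 0).
Reduce the network between node 2 (A) and node 0 (B) by series/parallel combination:
  Rp1 = R1 ‖ R3 (parallel, both between nodes 0 and 1) = 1/(1/20000 + 1/33000) = 12450 Ω
  Rs1 = R2 + Rp1 (series, joined only at node 1) = 11000 + 12450 = 23450 Ω
  Rp2 = R4 ‖ Rs1 (parallel, both between nodes 0 and 2) = 1/(1/11000 + 1/23450) = 7488 Ω
R_th = 7.488 kΩ
I_n = V_th/R_th = 2.982/7488 = 0.0003982 A, and R_n = R_th = 7.488 kΩ

Final answer: I_n = 0.0003982 A, R_n = 7.488 kΩ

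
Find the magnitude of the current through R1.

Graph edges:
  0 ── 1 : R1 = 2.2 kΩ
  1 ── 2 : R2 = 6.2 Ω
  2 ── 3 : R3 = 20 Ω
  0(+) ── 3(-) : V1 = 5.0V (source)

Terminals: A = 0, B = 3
Nodal analysis, taking node 3 as the 0 V reference.
Source V1 fixes V_0 = 5 V.
KCL at each unknown node (sum of currents leaving = 0; resistances in Ω):
  Node 1: (V_1 - 5)/2200 + (V_1 - V_2)/6.2 = 0
  Node 2: (V_2 - V_1)/6.2 + (V_2 - 0)/20 = 0
Collecting terms (coefficients in siemens):
  0.1617·V_1 - 0.1613·V_2 = 0.002273
  0.2113·V_2 - 0.1613·V_1 = 0
Determinant D = (0.1617)(0.2113) - (-0.1613)(-0.1613) = 0.008161
V_1 = [(0.002273)(0.2113) - (-0.1613)(0)]/D = 0.05884 V
V_2 = [(0.1617)(0) - (0.002273)(-0.1613)]/D = 0.04492 V
I_R1 = (V_0 - V_1)/R1 = (5 - 0.05884)/2200 = 0.002246 A
|I_R1| = 0.002246 A

Final answer: |I_R1| = 0.002246 A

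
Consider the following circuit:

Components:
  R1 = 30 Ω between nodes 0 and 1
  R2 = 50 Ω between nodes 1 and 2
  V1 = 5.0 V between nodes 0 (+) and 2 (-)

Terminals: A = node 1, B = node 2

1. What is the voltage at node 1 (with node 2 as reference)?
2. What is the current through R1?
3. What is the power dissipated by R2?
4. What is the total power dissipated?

Nodal analysis, taking node 2 as the 0 V reference.
Source V1 fixes V_0 = 5 V.
KCL at each unknown node (sum of currents leaving = 0; resistances in Ω):
  Node 1: (V_1 - 5)/30 + (V_1 - 0)/50 = 0
Collecting terms: 0.05333 × V_1 = 0.1667  =>  V_1 = 3.125 V
Part 1:
  Read off the nodal solution: V_1 = 3.125 V
Part 2:
  I_R1 = (V_0 - V_1)/R1 = (5 - 3.125)/30 = 0.0625 A
  Magnitude: I_R1 = 0.0625 A
Part 3:
  I_R2 = (V_1 - V_2)/R2 = (3.125 - 0)/50 = 0.0625 A
  P_R2 = I_R2² × R2 = (0.0625)² × 50 = 0.1953 W
Part 4:
  Power in each resistor, P = (ΔV)²/R:
    P_R1 = (5 - 3.125)²/30 = 0.1172 W
    P_R2 = (3.125 - 0)²/50 = 0.1953 W
  P_total = P_R1 + P_R2 = 0.3125 W

Final answers:
1. V_1 = 3.125 V
2. I_R1 = 0.0625 A
3. P_R2 = 0.1953 W
4. P_total = 0.3125 W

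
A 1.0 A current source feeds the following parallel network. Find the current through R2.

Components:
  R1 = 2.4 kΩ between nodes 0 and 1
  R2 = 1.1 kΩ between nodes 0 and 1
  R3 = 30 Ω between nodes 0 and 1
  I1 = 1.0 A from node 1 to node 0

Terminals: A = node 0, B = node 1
All resistors sit directly between nodes 0 and 1, so they are in parallel and share one voltage V; the full source current 1 A splits among them.
1/R_par = 1/2400 + 1/1100 + 1/30 = 0.03466 S  =>  R_par = 28.85 Ω
V = I × R_par = 1 × 28.85 = 28.85 V
I_R2 = V/R2 = 28.85/1100 = 0.02623 A

Final answer: 0.02623 A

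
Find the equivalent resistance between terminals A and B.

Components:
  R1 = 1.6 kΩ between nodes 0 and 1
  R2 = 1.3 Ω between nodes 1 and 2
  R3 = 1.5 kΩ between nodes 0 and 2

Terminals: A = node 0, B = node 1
Reduce the network between node 0 (A) and node 1 (B) by series/parallel combination:
  Rs1 = R3 + R2 (series, joined only at node 2) = 1500 + 1.3 = 1501 Ω
  Rp1 = R1 ‖ Rs1 (parallel, both between nodes 0 and 1) = 1/(1/1600 + 1/1501) = 774.5 Ω
R_eq = 774.5 Ω

Final answer: 774.5 Ω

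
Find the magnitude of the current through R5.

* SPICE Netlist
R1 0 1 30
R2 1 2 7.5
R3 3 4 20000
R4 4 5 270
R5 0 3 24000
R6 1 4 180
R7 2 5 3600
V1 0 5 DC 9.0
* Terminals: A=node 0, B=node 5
Nodal analysis, taking node 5 as the 0 V reference.
Source V1 fixes V_0 = 9 V.
KCL at each unknown node (sum of currents leaving = 0; resistances in Ω):
  Node 1: (V_1 - 9)/30 + (V_1 - V_2)/7.5 + (V_1 - V_4)/180 = 0
  Node 2: (V_2 - V_1)/7.5 + (V_2 - 0)/3600 = 0
  Node 3: (V_3 - V_4)/20000 + (V_3 - 9)/24000 = 0
  Node 4: (V_4 - V_3)/20000 + (V_4 - 0)/270 + (V_4 - V_1)/180 = 0
Collecting terms (coefficients in siemens):
  0.1722·V_1 - 0.1333·V_2 - 0.005556·V_4 = 0.3
  0.1336·V_2 - 0.1333·V_1 = 0
  0.00009167·V_3 - 0.00005·V_4 = 0.000375
  0.009309·V_4 - 0.005556·V_1 - 0.00005·V_3 = 0
Solving these 4 simultaneous equations (Gaussian elimination) gives:
  V_1 = 8.374 V, V_2 = 8.356 V, V_3 = 6.837 V, V_4 = 5.034 V
I_R5 = (V_0 - V_3)/R5 = (9 - 6.837)/24000 = 0.00009014 A
|I_R5| = 0.00009014 A

Final answer: |I_R5| = 9.014e-05 A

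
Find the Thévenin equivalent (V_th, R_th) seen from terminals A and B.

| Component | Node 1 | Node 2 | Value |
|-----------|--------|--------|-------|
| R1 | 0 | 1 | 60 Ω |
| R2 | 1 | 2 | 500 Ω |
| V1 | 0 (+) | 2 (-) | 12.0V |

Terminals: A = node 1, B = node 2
Step 1 — V_th is the open-circuit voltage V_A - V_B (nothing connected across the terminals).
Nodal analysis, taking node 2 as the 0 V reference.
Source V1 fixes V_0 = 12 V.
KCL at each unknown node (sum of currents leaving = 0; resistances in Ω):
  Node 1: (V_1 - 12)/60 + (V_1 - 0)/500 = 0
Collecting terms: 0.01867 × V_1 = 0.2  =>  V_1 = 10.71 V
V_th = V_1 - V_2 = 10.71 - 0 = 10.71 V
Step 2 — R_th: zero the source — replace V1 by a short circuit (node 2 merges into node 0) — and find the resistance seen between A (node 1) and B (node 0).
Reduce the network between node 1 (A) and node 0 (B) by series/parallel combination:
  Rp1 = R1 ‖ R2 (parallel, both between nodes 0 and 1) = 1/(1/60 + 1/500) = 53.57 Ω
R_th = 53.57 Ω

Final answer: V_th = 10.71 V, R_th = 53.57 Ω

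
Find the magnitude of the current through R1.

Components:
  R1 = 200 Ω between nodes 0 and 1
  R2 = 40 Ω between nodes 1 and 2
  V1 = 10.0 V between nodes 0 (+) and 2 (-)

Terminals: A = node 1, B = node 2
Nodal analysis, taking node 2 as the 0 V reference.
Source V1 fixes V_0 = 10 V.
KCL at each unknown node (sum of currents leaving = 0; resistances in Ω):
  Node 1: (V_1 - 10)/200 + (V_1 - 0)/40 = 0
Collecting terms: 0.03 × V_1 = 0.05  =>  V_1 = 1.667 V
I_R1 = (V_0 - V_1)/R1 = (10 - 1.667)/200 = 0.04167 A
|I_R1| = 0.04167 A

Final answer: |I_R1| = 0.04167 A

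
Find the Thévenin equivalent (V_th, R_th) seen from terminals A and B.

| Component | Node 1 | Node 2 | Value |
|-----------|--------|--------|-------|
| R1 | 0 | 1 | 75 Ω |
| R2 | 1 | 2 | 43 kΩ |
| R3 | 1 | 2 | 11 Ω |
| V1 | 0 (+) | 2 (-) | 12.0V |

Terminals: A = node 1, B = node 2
Step 1 — V_th is the open-circuit voltage V_A - V_B (nothing connected across the terminals).
Nodal analysis, taking node 2 as the 0 V reference.
Source V1 fixes V_0 = 12 V.
KCL at each unknown node (sum of currents leaving = 0; resistances in Ω):
  Node 1: (V_1 - 12)/75 + (V_1 - 0)/43000 + (V_1 - 0)/11 = 0
Collecting terms: 0.1043 × V_1 = 0.16  =>  V_1 = 1.535 V
V_th = V_1 - V_2 = 1.535 - 0 = 1.535 V
Step 2 — R_th: zero the source — replace V1 by a short circuit (node 2 merges into node 0) — and find the resistance seen between A (node 1) and B (node 0).
Reduce the network between node 1 (A) and node 0 (B) by series/parallel combination:
  Rp1 = R1 ‖ R2 ‖ R3 (parallel, all between nodes 0 and 1) = 1/(1/75 + 1/43000 + 1/11) = 9.591 Ω
R_th = 9.591 Ω

Final answer: V_th = 1.535 V, R_th = 9.591 Ω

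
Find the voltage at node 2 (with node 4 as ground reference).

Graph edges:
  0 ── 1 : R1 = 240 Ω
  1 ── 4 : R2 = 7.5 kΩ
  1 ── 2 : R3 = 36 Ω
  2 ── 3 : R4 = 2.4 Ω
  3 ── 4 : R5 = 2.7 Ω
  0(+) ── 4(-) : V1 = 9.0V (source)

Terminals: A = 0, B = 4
Nodal analysis, taking node 4 as the 0 V reference.
Source V1 fixes V_0 = 9 V.
KCL at each unknown node (sum of currents leaving = 0; resistances in Ω):
  Node 1: (V_1 - 9)/240 + (V_1 - 0)/7500 + (V_1 - V_2)/36 = 0
  Node 2: (V_2 - V_1)/36 + (V_2 - V_3)/2.4 = 0
  Node 3: (V_3 - V_2)/2.4 + (V_3 - 0)/2.7 = 0
Collecting terms (coefficients in siemens):
  0.03208·V_1 - 0.02778·V_2 = 0.0375
  0.4444·V_2 - 0.02778·V_1 - 0.4167·V_3 = 0
  0.787·V_3 - 0.4167·V_2 = 0
Solving these 3 simultaneous equations (Gaussian elimination) gives:
  V_1 = 1.31 V, V_2 = 0.1625 V, V_3 = 0.08604 V
The requested potential is V_2 = 0.1625 V.

Final answer: V_2 = 0.1625 V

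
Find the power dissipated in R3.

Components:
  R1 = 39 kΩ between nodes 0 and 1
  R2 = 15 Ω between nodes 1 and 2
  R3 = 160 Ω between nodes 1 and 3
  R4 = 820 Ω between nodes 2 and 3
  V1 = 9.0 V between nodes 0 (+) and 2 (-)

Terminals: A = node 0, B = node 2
Nodal analysis, taking node 2 as the 0 V reference.
Source V1 fixes V_0 = 9 V.
KCL at each unknown node (sum of currents leaving = 0; resistances in Ω):
  Node 1: (V_1 - 9)/39000 + (V_1 - 0)/15 + (V_1 - V_3)/160 = 0
  Node 3: (V_3 - V_1)/160 + (V_3 - 0)/820 = 0
Collecting terms (coefficients in siemens):
  0.07294·V_1 - 0.00625·V_3 = 0.0002308
  0.00747·V_3 - 0.00625·V_1 = 0
Determinant D = (0.07294)(0.00747) - (-0.00625)(-0.00625) = 0.0005058
V_1 = [(0.0002308)(0.00747) - (-0.00625)(0)]/D = 0.003408 V
V_3 = [(0.07294)(0) - (0.0002308)(-0.00625)]/D = 0.002852 V
I_R3 = (V_1 - V_3)/R3 = (0.003408 - 0.002852)/160 = 0.000003478 A
P_R3 = I_R3² × R3 = (0.000003478)² × 160 = 0.000000001935 W

Final answer: 1.935e-09 W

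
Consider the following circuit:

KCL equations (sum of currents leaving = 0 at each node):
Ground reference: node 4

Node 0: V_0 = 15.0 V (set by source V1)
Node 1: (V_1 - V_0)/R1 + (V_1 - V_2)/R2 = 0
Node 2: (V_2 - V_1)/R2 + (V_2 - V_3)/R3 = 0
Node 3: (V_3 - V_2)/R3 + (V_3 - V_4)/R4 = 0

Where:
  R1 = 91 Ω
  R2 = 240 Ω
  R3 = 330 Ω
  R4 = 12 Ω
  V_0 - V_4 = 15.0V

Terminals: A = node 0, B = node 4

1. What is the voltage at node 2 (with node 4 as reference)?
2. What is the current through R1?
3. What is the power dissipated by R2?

Nodal analysis, taking node 4 as the 0 V reference.
Source V1 fixes V_0 = 15 V.
KCL at each unknown node (sum of currents leaving = 0; resistances in Ω):
  Node 1: (V_1 - 15)/91 + (V_1 - V_2)/240 = 0
  Node 2: (V_2 - V_1)/240 + (V_2 - V_3)/330 = 0
  Node 3: (V_3 - V_2)/330 + (V_3 - 0)/12 = 0
Collecting terms (coefficients in siemens):
  0.01516·V_1 - 0.004167·V_2 = 0.1648
  0.007197·V_2 - 0.004167·V_1 - 0.00303·V_3 = 0
  0.08636·V_3 - 0.00303·V_2 = 0
Solving these 3 simultaneous equations (Gaussian elimination) gives:
  V_1 = 12.97 V, V_2 = 7.623 V, V_3 = 0.2675 V
Part 1:
  Read off the nodal solution: V_2 = 7.623 V
Part 2:
  I_R1 = (V_0 - V_1)/R1 = (15 - 12.97)/91 = 0.02229 A
  Magnitude: I_R1 = 0.02229 A
Part 3:
  I_R2 = (V_1 - V_2)/R2 = (12.97 - 7.623)/240 = 0.02229 A
  P_R2 = I_R2² × R2 = (0.02229)² × 240 = 0.1192 W

Final answers:
1. V_2 = 7.623 V
2. I_R1 = 0.02229 A
3. P_R2 = 0.1192 W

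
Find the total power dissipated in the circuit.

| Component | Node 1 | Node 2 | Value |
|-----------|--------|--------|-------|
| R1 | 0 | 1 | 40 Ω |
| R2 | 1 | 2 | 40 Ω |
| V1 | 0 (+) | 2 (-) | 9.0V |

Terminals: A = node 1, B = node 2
Nodal analysis, taking node 2 as the 0 V reference.
Source V1 fixes V_0 = 9 V.
KCL at each unknown node (sum of currents leaving = 0; resistances in Ω):
  Node 1: (V_1 - 9)/40 + (V_1 - 0)/40 = 0
Collecting terms: 0.05 × V_1 = 0.225  =>  V_1 = 4.5 V
Power in each resistor, P = (ΔV)²/R:
  P_R1 = (9 - 4.5)²/40 = 0.5062 W
  P_R2 = (4.5 - 0)²/40 = 0.5062 W
P_total = P_R1 + P_R2 = 1.012 W

Final answer: 1.012 W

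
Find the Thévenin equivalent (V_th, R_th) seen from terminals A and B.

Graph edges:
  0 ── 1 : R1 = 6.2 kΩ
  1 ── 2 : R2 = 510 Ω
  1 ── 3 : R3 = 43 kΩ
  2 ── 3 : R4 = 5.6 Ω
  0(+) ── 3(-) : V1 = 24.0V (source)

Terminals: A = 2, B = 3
Step 1 — V_th is the open-circuit voltage V_A - V_B (nothing connected across the terminals).
Nodal analysis, taking node 3 as the 0 V reference.
Source V1 fixes V_0 = 24 V.
KCL at each unknown node (sum of currents leaving = 0; resistances in Ω):
  Node 1: (V_1 - 24)/6200 + (V_1 - V_2)/510 + (V_1 - 0)/43000 = 0
  Node 2: (V_2 - V_1)/510 + (V_2 - 0)/5.6 = 0
Collecting terms (coefficients in siemens):
  0.002145·V_1 - 0.001961·V_2 = 0.003871
  0.1805·V_2 - 0.001961·V_1 = 0
Determinant D = (0.002145)(0.1805) - (-0.001961)(-0.001961) = 0.0003835
V_1 = [(0.003871)(0.1805) - (-0.001961)(0)]/D = 1.822 V
V_2 = [(0.002145)(0) - (0.003871)(-0.001961)]/D = 0.01979 V
V_th = V_2 - V_3 = 0.01979 - 0 = 0.01979 V
Step 2 — R_th: zero the source — replace V1 by a short circuit (node 3 merges into node 0) — and find the resistance seen between A (node 2) and B (node 0).
Reduce the network between node 2 (A) and node 0 (B) by series/parallel combination:
  Rp1 = R1 ‖ R3 (parallel, both between nodes 0 and 1) = 1/(1/6200 + 1/43000) = 5419 Ω
  Rs1 = R2 + Rp1 (series, joined only at node 1) = 510 + 5419 = 5929 Ω
  Rp2 = R4 ‖ Rs1 (parallel, both between nodes 0 and 2) = 1/(1/5.6 + 1/5929) = 5.595 Ω
R_th = 5.595 Ω

Final answer: V_th = 0.01979 V, R_th = 5.595 Ω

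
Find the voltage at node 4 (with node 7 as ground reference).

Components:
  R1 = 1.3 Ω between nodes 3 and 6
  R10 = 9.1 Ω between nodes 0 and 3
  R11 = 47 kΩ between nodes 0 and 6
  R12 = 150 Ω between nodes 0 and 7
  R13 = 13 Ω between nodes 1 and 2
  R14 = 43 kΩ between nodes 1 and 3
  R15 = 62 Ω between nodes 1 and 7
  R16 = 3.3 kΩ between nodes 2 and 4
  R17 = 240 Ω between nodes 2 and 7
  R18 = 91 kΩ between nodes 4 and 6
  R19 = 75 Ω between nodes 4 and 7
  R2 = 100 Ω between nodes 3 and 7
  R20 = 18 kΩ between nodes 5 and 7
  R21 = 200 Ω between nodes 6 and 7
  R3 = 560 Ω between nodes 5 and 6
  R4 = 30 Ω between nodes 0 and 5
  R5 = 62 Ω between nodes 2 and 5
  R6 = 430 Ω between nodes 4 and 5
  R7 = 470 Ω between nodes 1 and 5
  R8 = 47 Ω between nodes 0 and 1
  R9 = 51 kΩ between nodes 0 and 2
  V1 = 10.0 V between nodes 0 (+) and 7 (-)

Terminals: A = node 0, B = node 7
Nodal analysis, taking node 7 as the 0 V reference.
Source V1 fixes V_0 = 10 V.
KCL at each unknown node (sum of currents leaving = 0; resistances in Ω):
  Node 1: (V_1 - V_5)/470 + (V_1 - 10)/47 + (V_1 - V_2)/13 + (V_1 - V_3)/43000 + (V_1 - 0)/62 = 0
  Node 2: (V_2 - V_5)/62 + (V_2 - 10)/51000 + (V_2 - V_1)/13 + (V_2 - V_4)/3300 + (V_2 - 0)/240 = 0
  Node 3: (V_3 - V_6)/1.3 + (V_3 - 0)/100 + (V_3 - 10)/9.1 + (V_3 - V_1)/43000 = 0
  Node 4: (V_4 - V_5)/430 + (V_4 - V_2)/3300 + (V_4 - V_6)/91000 + (V_4 - 0)/75 = 0
  Node 5: (V_5 - V_6)/560 + (V_5 - 10)/30 + (V_5 - V_2)/62 + (V_5 - V_4)/430 + (V_5 - V_1)/470 + (V_5 - 0)/18000 = 0
  Node 6: (V_6 - V_3)/1.3 + (V_6 - V_5)/560 + (V_6 - 10)/47000 + (V_6 - V_4)/91000 + (V_6 - 0)/200 = 0
Collecting terms (coefficients in siemens):
  0.1165·V_1 - 0.07692·V_2 - 0.00002326·V_3 - 0.002128·V_5 = 0.2128
  0.09754·V_2 - 0.07692·V_1 - 0.000303·V_4 - 0.01613·V_5 = 0.0001961
  0.8891·V_3 - 0.00002326·V_1 - 0.7692·V_6 = 1.099
  0.01597·V_4 - 0.000303·V_2 - 0.002326·V_5 - 0.00001099·V_6 = 0
  0.05576·V_5 - 0.002128·V_1 - 0.01613·V_2 - 0.002326·V_4 - 0.001786·V_6 = 0.3333
  0.776·V_6 - 0.7692·V_3 - 0.00001099·V_4 - 0.001786·V_5 = 0.0002128
Solving these 6 simultaneous equations (Gaussian elimination) gives:
  V_1 = 6.038 V, V_2 = 6.143 V, V_3 = 8.794 V, V_4 = 1.334 V
  V_5 = 8.321 V, V_6 = 8.737 V
The requested potential is V_4 = 1.334 V.

Final answer: V_4 = 1.334 V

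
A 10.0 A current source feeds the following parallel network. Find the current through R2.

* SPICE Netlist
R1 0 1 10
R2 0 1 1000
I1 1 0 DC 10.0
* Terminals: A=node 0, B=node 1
All resistors sit directly between nodes 0 and 1, so they are in parallel and share one voltage V; the full source current 10 A splits among them.
1/R_par = 1/10 + 1/1000 = 0.101 S  =>  R_par = 9.901 Ω
V = I × R_par = 10 × 9.901 = 99.01 V
I_R2 = V/R2 = 99.01/1000 = 0.09901 A

Final answer: 0.09901 A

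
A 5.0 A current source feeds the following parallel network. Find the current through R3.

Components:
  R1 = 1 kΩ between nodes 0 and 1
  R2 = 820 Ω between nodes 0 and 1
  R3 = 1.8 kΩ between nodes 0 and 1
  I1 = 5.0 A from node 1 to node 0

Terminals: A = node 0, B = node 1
All resistors sit directly between nodes 0 and 1, so they are in parallel and share one voltage V; the full source current 5 A splits among them.
1/R_par = 1/1000 + 1/820 + 1/1800 = 0.002775 S  =>  R_par = 360.4 Ω
V = I × R_par = 5 × 360.4 = 1802 V
I_R3 = V/R3 = 1802/1800 = 1.001 A

Final answer: 1.001 A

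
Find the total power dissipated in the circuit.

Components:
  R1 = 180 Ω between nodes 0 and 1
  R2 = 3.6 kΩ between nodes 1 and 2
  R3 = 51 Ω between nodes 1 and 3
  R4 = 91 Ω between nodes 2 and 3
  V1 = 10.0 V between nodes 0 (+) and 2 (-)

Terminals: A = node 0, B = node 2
Nodal analysis, taking node 2 as the 0 V reference.
Source V1 fixes V_0 = 10 V.
KCL at each unknown node (sum of currents leaving = 0; resistances in Ω):
  Node 1: (V_1 - 10)/180 + (V_1 - 0)/3600 + (V_1 - V_3)/51 = 0
  Node 3: (V_3 - V_1)/51 + (V_3 - 0)/91 = 0
Collecting terms (coefficients in siemens):
  0.02544·V_1 - 0.01961·V_3 = 0.05556
  0.0306·V_3 - 0.01961·V_1 = 0
Determinant D = (0.02544)(0.0306) - (-0.01961)(-0.01961) = 0.000394
V_1 = [(0.05556)(0.0306) - (-0.01961)(0)]/D = 4.315 V
V_3 = [(0.02544)(0) - (0.05556)(-0.01961)]/D = 2.765 V
Power in each resistor, P = (ΔV)²/R:
  P_R1 = (10 - 4.315)²/180 = 0.1796 W
  P_R2 = (4.315 - 0)²/3600 = 0.005172 W
  P_R3 = (4.315 - 2.765)²/51 = 0.04709 W
  P_R4 = (0 - 2.765)²/91 = 0.08402 W
P_total = P_R1 + P_R2 + P_R3 + P_R4 = 0.3158 W

Final answer: 0.3158 W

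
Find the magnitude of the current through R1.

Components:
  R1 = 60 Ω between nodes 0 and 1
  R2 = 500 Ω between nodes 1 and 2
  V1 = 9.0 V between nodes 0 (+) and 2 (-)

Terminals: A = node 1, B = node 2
Nodal analysis, taking node 2 as the 0 V reference.
Source V1 fixes V_0 = 9 V.
KCL at each unknown node (sum of currents leaving = 0; resistances in Ω):
  Node 1: (V_1 - 9)/60 + (V_1 - 0)/500 = 0
Collecting terms: 0.01867 × V_1 = 0.15  =>  V_1 = 8.036 V
I_R1 = (V_0 - V_1)/R1 = (9 - 8.036)/60 = 0.01607 A
|I_R1| = 0.01607 A

Final answer: |I_R1| = 0.01607 A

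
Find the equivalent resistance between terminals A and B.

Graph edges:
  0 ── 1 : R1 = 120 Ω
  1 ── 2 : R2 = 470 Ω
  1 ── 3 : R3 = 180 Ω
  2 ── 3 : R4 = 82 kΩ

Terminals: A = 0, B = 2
Reduce the network between node 0 (A) and node 2 (B) by series/parallel combination:
  Rs1 = R3 + R4 (series, joined only at node 3) = 180 + 82000 = 82180 Ω
  Rp1 = R2 ‖ Rs1 (parallel, both between nodes 1 and 2) = 1/(1/470 + 1/82180) = 467.3 Ω
  Rs2 = R1 + Rp1 (series, joined only at node 1) = 120 + 467.3 = 587.3 Ω
R_eq = 587.3 Ω

Final answer: 587.3 Ω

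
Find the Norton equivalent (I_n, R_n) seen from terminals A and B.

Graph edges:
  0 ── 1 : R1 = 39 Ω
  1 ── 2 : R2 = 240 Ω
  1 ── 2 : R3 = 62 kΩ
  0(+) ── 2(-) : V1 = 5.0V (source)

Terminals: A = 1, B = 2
Find the Thévenin equivalent first; then I_n = V_th/R_th and R_n = R_th.
Step 1 — V_th is the open-circuit voltage V_A - V_B (nothing connected across the terminals).
Nodal analysis, taking node 2 as the 0 V reference.
Source V1 fixes V_0 = 5 V.
KCL at each unknown node (sum of currents leaving = 0; resistances in Ω):
  Node 1: (V_1 - 5)/39 + (V_1 - 0)/240 + (V_1 - 0)/62000 = 0
Collecting terms: 0.02982 × V_1 = 0.1282  =>  V_1 = 4.299 V
V_th = V_1 - V_2 = 4.299 - 0 = 4.299 V
Step 2 — R_th: zero the source — replace V1 by a short circuit (node 2 merges into node 0) — and find the resistance seen between A (node 1) and B (node 0).
Reduce the network between node 1 (A) and node 0 (B) by series/parallel combination:
  Rp1 = R1 ‖ R2 ‖ R3 (parallel, all between nodes 0 and 1) = 1/(1/39 + 1/240 + 1/62000) = 33.53 Ω
R_th = 33.53 Ω
I_n = V_th/R_th = 4.299/33.53 = 0.1282 A, and R_n = R_th = 33.53 Ω

Final answer: I_n = 0.1282 A, R_n = 33.53 Ω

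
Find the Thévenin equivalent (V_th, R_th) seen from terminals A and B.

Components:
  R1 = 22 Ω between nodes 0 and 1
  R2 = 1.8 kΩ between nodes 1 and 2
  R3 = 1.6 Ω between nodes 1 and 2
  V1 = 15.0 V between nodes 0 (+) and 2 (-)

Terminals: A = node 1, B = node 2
Step 1 — V_th is the open-circuit voltage V_A - V_B (nothing connected across the terminals).
Nodal analysis, taking node 2 as the 0 V reference.
Source V1 fixes V_0 = 15 V.
KCL at each unknown node (sum of currents leaving = 0; resistances in Ω):
  Node 1: (V_1 - 15)/22 + (V_1 - 0)/1800 + (V_1 - 0)/1.6 = 0
Collecting terms: 0.671 × V_1 = 0.6818  =>  V_1 = 1.016 V
V_th = V_1 - V_2 = 1.016 - 0 = 1.016 V
Step 2 — R_th: zero the source — replace V1 by a short circuit (node 2 merges into node 0) — and find the resistance seen between A (node 1) and B (node 0).
Reduce the network between node 1 (A) and node 0 (B) by series/parallel combination:
  Rp1 = R1 ‖ R2 ‖ R3 (parallel, all between nodes 0 and 1) = 1/(1/22 + 1/1800 + 1/1.6) = 1.49 Ω
R_th = 1.49 Ω

Final answer: V_th = 1.016 V, R_th = 1.49 Ω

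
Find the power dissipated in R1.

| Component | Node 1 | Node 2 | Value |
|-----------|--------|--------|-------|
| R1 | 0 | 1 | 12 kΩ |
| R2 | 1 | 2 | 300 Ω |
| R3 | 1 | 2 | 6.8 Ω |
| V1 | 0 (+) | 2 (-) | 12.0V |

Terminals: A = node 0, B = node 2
Nodal analysis, taking node 2 as the 0 V reference.
Source V1 fixes V_0 = 12 V.
KCL at each unknown node (sum of currents leaving = 0; resistances in Ω):
  Node 1: (V_1 - 12)/12000 + (V_1 - 0)/300 + (V_1 - 0)/6.8 = 0
Collecting terms: 0.1505 × V_1 = 0.001  =>  V_1 = 0.006646 V
I_R1 = (V_0 - V_1)/R1 = (12 - 0.006646)/12000 = 0.0009994 A
P_R1 = I_R1² × R1 = (0.0009994)² × 12000 = 0.01199 W

Final answer: 0.01199 W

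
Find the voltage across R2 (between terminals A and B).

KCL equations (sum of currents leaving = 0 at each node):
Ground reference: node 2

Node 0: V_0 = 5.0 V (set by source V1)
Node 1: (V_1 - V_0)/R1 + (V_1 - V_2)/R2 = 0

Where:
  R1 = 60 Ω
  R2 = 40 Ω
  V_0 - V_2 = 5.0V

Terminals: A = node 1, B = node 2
R1 and R2 are in series across V1 (node 0 → node 1 → node 2), and the output A–B is taken across R2, so this is a voltage divider.
Series current: I = V1/(R1 + R2) = 5/(60 + 40) = 5/100 = 0.05 A
V_R2 = I × R2 = V1 × R2/(R1 + R2) = 5 × 40/100 = 2 V

Final answer: 2 V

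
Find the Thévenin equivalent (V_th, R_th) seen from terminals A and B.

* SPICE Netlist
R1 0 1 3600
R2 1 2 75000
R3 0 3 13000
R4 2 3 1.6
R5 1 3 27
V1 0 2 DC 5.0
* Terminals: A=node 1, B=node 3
Step 1 — V_th is the open-circuit voltage V_A - V_B (nothing connected across the terminals).
Nodal analysis, taking node 2 as the 0 V reference.
Source V1 fixes V_0 = 5 V.
KCL at each unknown node (sum of currents leaving = 0; resistances in Ω):
  Node 1: (V_1 - 5)/3600 + (V_1 - 0)/75000 + (V_1 - V_3)/27 = 0
  Node 3: (V_3 - 5)/13000 + (V_3 - 0)/1.6 + (V_3 - V_1)/27 = 0
Collecting terms (coefficients in siemens):
  0.03733·V_1 - 0.03704·V_3 = 0.001389
  0.6621·V_3 - 0.03704·V_1 = 0.0003846
Determinant D = (0.03733)(0.6621) - (-0.03704)(-0.03704) = 0.02334
V_1 = [(0.001389)(0.6621) - (-0.03704)(0.0003846)]/D = 0.04 V
V_3 = [(0.03733)(0.0003846) - (0.001389)(-0.03704)]/D = 0.002819 V
V_th = V_1 - V_3 = 0.04 - 0.002819 = 0.03719 V
Step 2 — R_th: zero the source — replace V1 by a short circuit (node 2 merges into node 0) — and find the resistance seen between A (node 1) and B (node 3).
Reduce the network between node 1 (A) and node 3 (B) by series/parallel combination:
  Rp1 = R1 ‖ R2 (parallel, both between nodes 0 and 1) = 1/(1/3600 + 1/75000) = 3435 Ω
  Rp2 = R3 ‖ R4 (parallel, both between nodes 0 and 3) = 1/(1/13000 + 1/1.6) = 1.6 Ω
  Rs1 = Rp1 + Rp2 (series, joined only at node 0) = 3435 + 1.6 = 3437 Ω
  Rp3 = R5 ‖ Rs1 (parallel, both between nodes 1 and 3) = 1/(1/27 + 1/3437) = 26.79 Ω
R_th = 26.79 Ω

Final answer: V_th = 0.03719 V, R_th = 26.79 Ω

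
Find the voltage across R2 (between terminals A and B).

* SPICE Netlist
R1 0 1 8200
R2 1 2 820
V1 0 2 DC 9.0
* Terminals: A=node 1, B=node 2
R1 and R2 are in series across V1 (node 0 → node 1 → node 2), and the output A–B is taken across R2, so this is a voltage divider.
Series current: I = V1/(R1 + R2) = 9/(8200 + 820) = 9/9020 = 0.0009978 A
V_R2 = I × R2 = V1 × R2/(R1 + R2) = 9 × 820/9020 = 0.8182 V

Final answer: 0.8182 V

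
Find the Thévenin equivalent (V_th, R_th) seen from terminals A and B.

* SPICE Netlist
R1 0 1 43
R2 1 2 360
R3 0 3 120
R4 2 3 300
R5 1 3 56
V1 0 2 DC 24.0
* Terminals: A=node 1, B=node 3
Step 1 — V_th is the open-circuit voltage V_A - V_B (nothing connected across the terminals).
Nodal analysis, taking node 2 as the 0 V reference.
Source V1 fixes V_0 = 24 V.
KCL at each unknown node (sum of currents leaving = 0; resistances in Ω):
  Node 1: (V_1 - 24)/43 + (V_1 - 0)/360 + (V_1 - V_3)/56 = 0
  Node 3: (V_3 - 24)/120 + (V_3 - 0)/300 + (V_3 - V_1)/56 = 0
Collecting terms (coefficients in siemens):
  0.04389·V_1 - 0.01786·V_3 = 0.5581
  0.02952·V_3 - 0.01786·V_1 = 0.2
Determinant D = (0.04389)(0.02952) - (-0.01786)(-0.01786) = 0.0009769
V_1 = [(0.5581)(0.02952) - (-0.01786)(0.2)]/D = 20.52 V
V_3 = [(0.04389)(0.2) - (0.5581)(-0.01786)]/D = 19.19 V
V_th = V_1 - V_3 = 20.52 - 19.19 = 1.336 V
Step 2 — R_th: zero the source — replace V1 by a short circuit (node 2 merges into node 0) — and find the resistance seen between A (node 1) and B (node 3).
Reduce the network between node 1 (A) and node 3 (B) by series/parallel combination:
  Rp1 = R1 ‖ R2 (parallel, both between nodes 0 and 1) = 1/(1/43 + 1/360) = 38.41 Ω
  Rp2 = R3 ‖ R4 (parallel, both between nodes 0 and 3) = 1/(1/120 + 1/300) = 85.71 Ω
  Rs1 = Rp1 + Rp2 (series, joined only at node 0) = 38.41 + 85.71 = 124.1 Ω
  Rp3 = R5 ‖ Rs1 (parallel, both between nodes 1 and 3) = 1/(1/56 + 1/124.1) = 38.59 Ω
R_th = 38.59 Ω

Final answer: V_th = 1.336 V, R_th = 38.59 Ω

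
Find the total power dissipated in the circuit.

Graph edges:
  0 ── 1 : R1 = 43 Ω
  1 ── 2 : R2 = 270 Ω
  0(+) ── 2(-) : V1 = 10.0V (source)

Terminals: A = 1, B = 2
Nodal analysis, taking node 2 as the 0 V reference.
Source V1 fixes V_0 = 10 V.
KCL at each unknown node (sum of currents leaving = 0; resistances in Ω):
  Node 1: (V_1 - 10)/43 + (V_1 - 0)/270 = 0
Collecting terms: 0.02696 × V_1 = 0.2326  =>  V_1 = 8.626 V
Power in each resistor, P = (ΔV)²/R:
  P_R1 = (10 - 8.626)²/43 = 0.04389 W
  P_R2 = (8.626 - 0)²/270 = 0.2756 W
P_total = P_R1 + P_R2 = 0.3195 W

Final answer: 0.3195 W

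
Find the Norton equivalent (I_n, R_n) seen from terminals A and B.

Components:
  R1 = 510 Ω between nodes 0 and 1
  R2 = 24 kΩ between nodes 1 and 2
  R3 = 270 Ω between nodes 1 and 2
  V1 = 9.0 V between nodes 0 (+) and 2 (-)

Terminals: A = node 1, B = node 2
Find the Thévenin equivalent first; then I_n = V_th/R_th and R_n = R_th.
Step 1 — V_th is the open-circuit voltage V_A - V_B (nothing connected across the terminals).
Nodal analysis, taking node 2 as the 0 V reference.
Source V1 fixes V_0 = 9 V.
KCL at each unknown node (sum of currents leaving = 0; resistances in Ω):
  Node 1: (V_1 - 9)/510 + (V_1 - 0)/24000 + (V_1 - 0)/270 = 0
Collecting terms: 0.005706 × V_1 = 0.01765  =>  V_1 = 3.093 V
V_th = V_1 - V_2 = 3.093 - 0 = 3.093 V
Step 2 — R_th: zero the source — replace V1 by a short circuit (node 2 merges into node 0) — and find the resistance seen between A (node 1) and B (node 0).
Reduce the network between node 1 (A) and node 0 (B) by series/parallel combination:
  Rp1 = R1 ‖ R2 ‖ R3 (parallel, all between nodes 0 and 1) = 1/(1/510 + 1/24000 + 1/270) = 175.2 Ω
R_th = 175.2 Ω
I_n = V_th/R_th = 3.093/175.2 = 0.01765 A, and R_n = R_th = 175.2 Ω

Final answer: I_n = 0.01765 A, R_n = 175.2 Ω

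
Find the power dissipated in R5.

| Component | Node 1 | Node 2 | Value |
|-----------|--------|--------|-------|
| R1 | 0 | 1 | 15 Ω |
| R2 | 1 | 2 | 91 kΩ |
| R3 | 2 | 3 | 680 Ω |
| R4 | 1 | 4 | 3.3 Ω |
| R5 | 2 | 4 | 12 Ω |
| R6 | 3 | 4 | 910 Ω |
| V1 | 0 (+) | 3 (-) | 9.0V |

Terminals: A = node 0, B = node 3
Nodal analysis, taking node 3 as the 0 V reference.
Source V1 fixes V_0 = 9 V.
KCL at each unknown node (sum of currents leaving = 0; resistances in Ω):
  Node 1: (V_1 - 9)/15 + (V_1 - V_2)/91000 + (V_1 - V_4)/3.3 = 0
  Node 2: (V_2 - V_1)/91000 + (V_2 - 0)/680 + (V_2 - V_4)/12 = 0
  Node 4: (V_4 - V_1)/3.3 + (V_4 - V_2)/12 + (V_4 - 0)/910 = 0
Collecting terms (coefficients in siemens):
  0.3697·V_1 - 0.00001099·V_2 - 0.303·V_4 = 0.6
  0.08481·V_2 - 0.00001099·V_1 - 0.08333·V_4 = 0
  0.3875·V_4 - 0.303·V_1 - 0.08333·V_2 = 0
Solving these 3 simultaneous equations (Gaussian elimination) gives:
  V_1 = 8.672 V, V_2 = 8.451 V, V_4 = 8.6 V
I_R5 = (V_2 - V_4)/R5 = (8.451 - 8.6)/12 = -0.01242 A
P_R5 = I_R5² × R5 = (-0.01242)² × 12 = 0.001853 W

Final answer: 0.001853 W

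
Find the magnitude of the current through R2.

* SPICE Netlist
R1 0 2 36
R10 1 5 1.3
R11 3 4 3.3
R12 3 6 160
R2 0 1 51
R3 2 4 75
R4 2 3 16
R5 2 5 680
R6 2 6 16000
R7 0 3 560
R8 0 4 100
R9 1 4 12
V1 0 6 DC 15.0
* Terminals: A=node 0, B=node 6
Nodal analysis, taking node 6 as the 0 V reference.
Source V1 fixes V_0 = 15 V.
KCL at each unknown node (sum of currents leaving = 0; resistances in Ω):
  Node 1: (V_1 - 15)/51 + (V_1 - V_4)/12 + (V_1 - V_5)/1.3 = 0
  Node 2: (V_2 - 15)/36 + (V_2 - V_4)/75 + (V_2 - V_3)/16 + (V_2 - V_5)/680 + (V_2 - 0)/16000 = 0
  Node 3: (V_3 - V_2)/16 + (V_3 - 15)/560 + (V_3 - V_4)/3.3 + (V_3 - 0)/160 = 0
  Node 4: (V_4 - V_2)/75 + (V_4 - 15)/100 + (V_4 - V_1)/12 + (V_4 - V_3)/3.3 = 0
  Node 5: (V_5 - V_2)/680 + (V_5 - V_1)/1.3 = 0
Collecting terms (coefficients in siemens):
  0.8722·V_1 - 0.08333·V_4 - 0.7692·V_5 = 0.2941
  0.1051·V_2 - 0.0625·V_3 - 0.01333·V_4 - 0.001471·V_5 = 0.4167
  0.3736·V_3 - 0.0625·V_2 - 0.303·V_4 = 0.02679
  0.4097·V_4 - 0.08333·V_1 - 0.01333·V_2 - 0.303·V_3 = 0.15
  0.7707·V_5 - 0.7692·V_1 - 0.001471·V_2 = 0
Solving these 5 simultaneous equations (Gaussian elimination) gives:
  V_1 = 13.65 V, V_2 = 13.68 V, V_3 = 13.17 V, V_4 = 13.33 V
  V_5 = 13.65 V
I_R2 = (V_0 - V_1)/R2 = (15 - 13.65)/51 = 0.02647 A
|I_R2| = 0.02647 A

Final answer: |I_R2| = 0.02647 A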